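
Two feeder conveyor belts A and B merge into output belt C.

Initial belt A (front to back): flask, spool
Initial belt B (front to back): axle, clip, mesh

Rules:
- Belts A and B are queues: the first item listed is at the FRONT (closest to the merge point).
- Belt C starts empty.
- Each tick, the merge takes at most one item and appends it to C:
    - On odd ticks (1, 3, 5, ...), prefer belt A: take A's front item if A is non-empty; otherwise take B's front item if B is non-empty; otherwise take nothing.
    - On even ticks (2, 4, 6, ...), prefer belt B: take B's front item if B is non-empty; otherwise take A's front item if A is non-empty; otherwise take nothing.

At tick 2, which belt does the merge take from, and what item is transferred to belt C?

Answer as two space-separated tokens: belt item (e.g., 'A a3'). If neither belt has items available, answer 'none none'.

Answer: B axle

Derivation:
Tick 1: prefer A, take flask from A; A=[spool] B=[axle,clip,mesh] C=[flask]
Tick 2: prefer B, take axle from B; A=[spool] B=[clip,mesh] C=[flask,axle]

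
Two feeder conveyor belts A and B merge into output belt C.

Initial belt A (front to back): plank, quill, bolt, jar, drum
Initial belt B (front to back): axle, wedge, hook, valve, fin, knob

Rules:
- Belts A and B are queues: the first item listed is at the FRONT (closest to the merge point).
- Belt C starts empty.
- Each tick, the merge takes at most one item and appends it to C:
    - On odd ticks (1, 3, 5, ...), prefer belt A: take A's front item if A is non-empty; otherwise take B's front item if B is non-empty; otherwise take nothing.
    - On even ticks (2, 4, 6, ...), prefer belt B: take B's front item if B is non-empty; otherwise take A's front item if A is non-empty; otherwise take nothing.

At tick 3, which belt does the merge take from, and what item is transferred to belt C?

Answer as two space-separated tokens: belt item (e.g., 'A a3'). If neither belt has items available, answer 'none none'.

Answer: A quill

Derivation:
Tick 1: prefer A, take plank from A; A=[quill,bolt,jar,drum] B=[axle,wedge,hook,valve,fin,knob] C=[plank]
Tick 2: prefer B, take axle from B; A=[quill,bolt,jar,drum] B=[wedge,hook,valve,fin,knob] C=[plank,axle]
Tick 3: prefer A, take quill from A; A=[bolt,jar,drum] B=[wedge,hook,valve,fin,knob] C=[plank,axle,quill]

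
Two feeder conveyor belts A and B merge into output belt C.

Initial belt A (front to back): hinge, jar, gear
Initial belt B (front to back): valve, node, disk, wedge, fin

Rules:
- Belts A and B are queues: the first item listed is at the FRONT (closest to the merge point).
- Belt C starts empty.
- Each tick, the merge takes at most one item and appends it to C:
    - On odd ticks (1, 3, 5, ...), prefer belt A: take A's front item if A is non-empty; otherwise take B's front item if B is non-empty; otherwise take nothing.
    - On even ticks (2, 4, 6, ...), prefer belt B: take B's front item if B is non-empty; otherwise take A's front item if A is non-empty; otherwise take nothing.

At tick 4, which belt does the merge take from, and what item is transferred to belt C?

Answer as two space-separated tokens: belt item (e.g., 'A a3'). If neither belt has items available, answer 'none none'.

Tick 1: prefer A, take hinge from A; A=[jar,gear] B=[valve,node,disk,wedge,fin] C=[hinge]
Tick 2: prefer B, take valve from B; A=[jar,gear] B=[node,disk,wedge,fin] C=[hinge,valve]
Tick 3: prefer A, take jar from A; A=[gear] B=[node,disk,wedge,fin] C=[hinge,valve,jar]
Tick 4: prefer B, take node from B; A=[gear] B=[disk,wedge,fin] C=[hinge,valve,jar,node]

Answer: B node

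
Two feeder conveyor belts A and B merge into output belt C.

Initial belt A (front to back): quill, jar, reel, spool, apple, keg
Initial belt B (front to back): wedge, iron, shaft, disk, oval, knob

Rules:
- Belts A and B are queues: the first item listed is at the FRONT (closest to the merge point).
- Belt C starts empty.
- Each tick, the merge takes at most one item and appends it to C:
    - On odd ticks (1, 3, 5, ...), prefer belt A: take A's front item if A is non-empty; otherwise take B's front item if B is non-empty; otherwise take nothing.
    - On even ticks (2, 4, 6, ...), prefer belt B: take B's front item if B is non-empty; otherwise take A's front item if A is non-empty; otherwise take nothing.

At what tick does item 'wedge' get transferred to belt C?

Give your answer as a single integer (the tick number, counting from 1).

Tick 1: prefer A, take quill from A; A=[jar,reel,spool,apple,keg] B=[wedge,iron,shaft,disk,oval,knob] C=[quill]
Tick 2: prefer B, take wedge from B; A=[jar,reel,spool,apple,keg] B=[iron,shaft,disk,oval,knob] C=[quill,wedge]

Answer: 2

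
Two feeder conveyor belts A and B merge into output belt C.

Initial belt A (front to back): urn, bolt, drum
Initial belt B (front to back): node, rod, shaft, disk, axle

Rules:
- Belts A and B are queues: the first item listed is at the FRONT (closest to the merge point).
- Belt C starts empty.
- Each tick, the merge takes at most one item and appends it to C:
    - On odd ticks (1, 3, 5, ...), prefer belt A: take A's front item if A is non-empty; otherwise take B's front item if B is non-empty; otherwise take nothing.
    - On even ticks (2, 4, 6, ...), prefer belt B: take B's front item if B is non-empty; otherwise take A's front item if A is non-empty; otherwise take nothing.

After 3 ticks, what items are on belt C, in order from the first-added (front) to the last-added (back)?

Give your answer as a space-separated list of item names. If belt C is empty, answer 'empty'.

Answer: urn node bolt

Derivation:
Tick 1: prefer A, take urn from A; A=[bolt,drum] B=[node,rod,shaft,disk,axle] C=[urn]
Tick 2: prefer B, take node from B; A=[bolt,drum] B=[rod,shaft,disk,axle] C=[urn,node]
Tick 3: prefer A, take bolt from A; A=[drum] B=[rod,shaft,disk,axle] C=[urn,node,bolt]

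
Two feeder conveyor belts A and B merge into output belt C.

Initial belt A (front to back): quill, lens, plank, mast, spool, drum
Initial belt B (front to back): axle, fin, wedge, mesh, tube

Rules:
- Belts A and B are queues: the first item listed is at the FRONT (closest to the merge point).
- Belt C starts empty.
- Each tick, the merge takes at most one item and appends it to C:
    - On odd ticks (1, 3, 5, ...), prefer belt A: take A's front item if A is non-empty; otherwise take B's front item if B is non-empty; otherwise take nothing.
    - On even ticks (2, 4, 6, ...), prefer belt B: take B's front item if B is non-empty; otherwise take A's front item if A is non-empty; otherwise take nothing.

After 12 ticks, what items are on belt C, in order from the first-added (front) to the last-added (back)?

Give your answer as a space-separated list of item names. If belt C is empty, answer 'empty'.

Answer: quill axle lens fin plank wedge mast mesh spool tube drum

Derivation:
Tick 1: prefer A, take quill from A; A=[lens,plank,mast,spool,drum] B=[axle,fin,wedge,mesh,tube] C=[quill]
Tick 2: prefer B, take axle from B; A=[lens,plank,mast,spool,drum] B=[fin,wedge,mesh,tube] C=[quill,axle]
Tick 3: prefer A, take lens from A; A=[plank,mast,spool,drum] B=[fin,wedge,mesh,tube] C=[quill,axle,lens]
Tick 4: prefer B, take fin from B; A=[plank,mast,spool,drum] B=[wedge,mesh,tube] C=[quill,axle,lens,fin]
Tick 5: prefer A, take plank from A; A=[mast,spool,drum] B=[wedge,mesh,tube] C=[quill,axle,lens,fin,plank]
Tick 6: prefer B, take wedge from B; A=[mast,spool,drum] B=[mesh,tube] C=[quill,axle,lens,fin,plank,wedge]
Tick 7: prefer A, take mast from A; A=[spool,drum] B=[mesh,tube] C=[quill,axle,lens,fin,plank,wedge,mast]
Tick 8: prefer B, take mesh from B; A=[spool,drum] B=[tube] C=[quill,axle,lens,fin,plank,wedge,mast,mesh]
Tick 9: prefer A, take spool from A; A=[drum] B=[tube] C=[quill,axle,lens,fin,plank,wedge,mast,mesh,spool]
Tick 10: prefer B, take tube from B; A=[drum] B=[-] C=[quill,axle,lens,fin,plank,wedge,mast,mesh,spool,tube]
Tick 11: prefer A, take drum from A; A=[-] B=[-] C=[quill,axle,lens,fin,plank,wedge,mast,mesh,spool,tube,drum]
Tick 12: prefer B, both empty, nothing taken; A=[-] B=[-] C=[quill,axle,lens,fin,plank,wedge,mast,mesh,spool,tube,drum]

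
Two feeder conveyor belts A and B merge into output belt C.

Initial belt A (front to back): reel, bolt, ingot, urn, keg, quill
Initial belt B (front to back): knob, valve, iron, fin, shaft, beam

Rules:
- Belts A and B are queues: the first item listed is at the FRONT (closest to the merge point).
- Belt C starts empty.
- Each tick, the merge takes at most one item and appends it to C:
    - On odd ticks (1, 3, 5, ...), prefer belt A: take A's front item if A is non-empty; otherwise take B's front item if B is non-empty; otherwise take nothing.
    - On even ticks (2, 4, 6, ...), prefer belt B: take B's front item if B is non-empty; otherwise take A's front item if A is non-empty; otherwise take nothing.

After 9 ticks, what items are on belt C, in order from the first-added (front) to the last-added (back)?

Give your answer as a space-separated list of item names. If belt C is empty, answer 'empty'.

Answer: reel knob bolt valve ingot iron urn fin keg

Derivation:
Tick 1: prefer A, take reel from A; A=[bolt,ingot,urn,keg,quill] B=[knob,valve,iron,fin,shaft,beam] C=[reel]
Tick 2: prefer B, take knob from B; A=[bolt,ingot,urn,keg,quill] B=[valve,iron,fin,shaft,beam] C=[reel,knob]
Tick 3: prefer A, take bolt from A; A=[ingot,urn,keg,quill] B=[valve,iron,fin,shaft,beam] C=[reel,knob,bolt]
Tick 4: prefer B, take valve from B; A=[ingot,urn,keg,quill] B=[iron,fin,shaft,beam] C=[reel,knob,bolt,valve]
Tick 5: prefer A, take ingot from A; A=[urn,keg,quill] B=[iron,fin,shaft,beam] C=[reel,knob,bolt,valve,ingot]
Tick 6: prefer B, take iron from B; A=[urn,keg,quill] B=[fin,shaft,beam] C=[reel,knob,bolt,valve,ingot,iron]
Tick 7: prefer A, take urn from A; A=[keg,quill] B=[fin,shaft,beam] C=[reel,knob,bolt,valve,ingot,iron,urn]
Tick 8: prefer B, take fin from B; A=[keg,quill] B=[shaft,beam] C=[reel,knob,bolt,valve,ingot,iron,urn,fin]
Tick 9: prefer A, take keg from A; A=[quill] B=[shaft,beam] C=[reel,knob,bolt,valve,ingot,iron,urn,fin,keg]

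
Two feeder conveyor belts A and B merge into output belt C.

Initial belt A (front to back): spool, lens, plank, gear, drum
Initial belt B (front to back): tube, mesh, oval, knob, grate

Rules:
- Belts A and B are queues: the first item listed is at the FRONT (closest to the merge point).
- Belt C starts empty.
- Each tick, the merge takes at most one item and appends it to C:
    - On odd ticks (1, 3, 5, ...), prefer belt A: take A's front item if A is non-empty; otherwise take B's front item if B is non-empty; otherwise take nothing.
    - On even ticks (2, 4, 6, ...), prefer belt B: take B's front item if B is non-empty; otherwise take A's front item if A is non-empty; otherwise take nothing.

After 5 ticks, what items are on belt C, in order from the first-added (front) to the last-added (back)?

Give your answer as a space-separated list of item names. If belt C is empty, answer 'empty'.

Tick 1: prefer A, take spool from A; A=[lens,plank,gear,drum] B=[tube,mesh,oval,knob,grate] C=[spool]
Tick 2: prefer B, take tube from B; A=[lens,plank,gear,drum] B=[mesh,oval,knob,grate] C=[spool,tube]
Tick 3: prefer A, take lens from A; A=[plank,gear,drum] B=[mesh,oval,knob,grate] C=[spool,tube,lens]
Tick 4: prefer B, take mesh from B; A=[plank,gear,drum] B=[oval,knob,grate] C=[spool,tube,lens,mesh]
Tick 5: prefer A, take plank from A; A=[gear,drum] B=[oval,knob,grate] C=[spool,tube,lens,mesh,plank]

Answer: spool tube lens mesh plank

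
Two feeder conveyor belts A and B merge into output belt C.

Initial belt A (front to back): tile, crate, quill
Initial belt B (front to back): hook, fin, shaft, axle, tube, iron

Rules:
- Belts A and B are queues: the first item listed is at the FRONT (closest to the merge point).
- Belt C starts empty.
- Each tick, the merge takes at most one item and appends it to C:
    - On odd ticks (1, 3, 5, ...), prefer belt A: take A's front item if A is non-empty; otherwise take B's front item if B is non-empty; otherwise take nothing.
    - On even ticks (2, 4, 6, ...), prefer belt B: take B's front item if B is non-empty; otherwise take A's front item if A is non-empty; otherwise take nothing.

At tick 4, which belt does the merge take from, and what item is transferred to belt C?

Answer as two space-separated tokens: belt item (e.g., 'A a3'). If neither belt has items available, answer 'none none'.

Tick 1: prefer A, take tile from A; A=[crate,quill] B=[hook,fin,shaft,axle,tube,iron] C=[tile]
Tick 2: prefer B, take hook from B; A=[crate,quill] B=[fin,shaft,axle,tube,iron] C=[tile,hook]
Tick 3: prefer A, take crate from A; A=[quill] B=[fin,shaft,axle,tube,iron] C=[tile,hook,crate]
Tick 4: prefer B, take fin from B; A=[quill] B=[shaft,axle,tube,iron] C=[tile,hook,crate,fin]

Answer: B fin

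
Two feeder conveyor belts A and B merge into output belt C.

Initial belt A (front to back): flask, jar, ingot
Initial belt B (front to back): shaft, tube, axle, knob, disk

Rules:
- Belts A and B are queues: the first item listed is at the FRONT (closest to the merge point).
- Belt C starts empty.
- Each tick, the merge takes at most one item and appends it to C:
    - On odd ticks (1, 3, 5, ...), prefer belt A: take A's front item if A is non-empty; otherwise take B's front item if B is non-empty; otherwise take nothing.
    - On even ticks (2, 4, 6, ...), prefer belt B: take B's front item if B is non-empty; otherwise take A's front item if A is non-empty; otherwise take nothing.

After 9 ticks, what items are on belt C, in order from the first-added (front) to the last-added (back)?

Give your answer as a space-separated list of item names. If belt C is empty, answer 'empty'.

Answer: flask shaft jar tube ingot axle knob disk

Derivation:
Tick 1: prefer A, take flask from A; A=[jar,ingot] B=[shaft,tube,axle,knob,disk] C=[flask]
Tick 2: prefer B, take shaft from B; A=[jar,ingot] B=[tube,axle,knob,disk] C=[flask,shaft]
Tick 3: prefer A, take jar from A; A=[ingot] B=[tube,axle,knob,disk] C=[flask,shaft,jar]
Tick 4: prefer B, take tube from B; A=[ingot] B=[axle,knob,disk] C=[flask,shaft,jar,tube]
Tick 5: prefer A, take ingot from A; A=[-] B=[axle,knob,disk] C=[flask,shaft,jar,tube,ingot]
Tick 6: prefer B, take axle from B; A=[-] B=[knob,disk] C=[flask,shaft,jar,tube,ingot,axle]
Tick 7: prefer A, take knob from B; A=[-] B=[disk] C=[flask,shaft,jar,tube,ingot,axle,knob]
Tick 8: prefer B, take disk from B; A=[-] B=[-] C=[flask,shaft,jar,tube,ingot,axle,knob,disk]
Tick 9: prefer A, both empty, nothing taken; A=[-] B=[-] C=[flask,shaft,jar,tube,ingot,axle,knob,disk]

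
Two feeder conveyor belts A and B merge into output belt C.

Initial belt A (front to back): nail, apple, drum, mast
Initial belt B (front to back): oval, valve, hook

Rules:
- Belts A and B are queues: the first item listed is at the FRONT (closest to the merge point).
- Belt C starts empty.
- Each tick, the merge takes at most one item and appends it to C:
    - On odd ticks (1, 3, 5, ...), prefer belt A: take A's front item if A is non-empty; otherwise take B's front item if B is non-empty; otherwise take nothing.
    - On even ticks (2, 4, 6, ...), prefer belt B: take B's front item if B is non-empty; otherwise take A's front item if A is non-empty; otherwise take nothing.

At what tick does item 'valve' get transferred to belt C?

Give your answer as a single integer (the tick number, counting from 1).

Answer: 4

Derivation:
Tick 1: prefer A, take nail from A; A=[apple,drum,mast] B=[oval,valve,hook] C=[nail]
Tick 2: prefer B, take oval from B; A=[apple,drum,mast] B=[valve,hook] C=[nail,oval]
Tick 3: prefer A, take apple from A; A=[drum,mast] B=[valve,hook] C=[nail,oval,apple]
Tick 4: prefer B, take valve from B; A=[drum,mast] B=[hook] C=[nail,oval,apple,valve]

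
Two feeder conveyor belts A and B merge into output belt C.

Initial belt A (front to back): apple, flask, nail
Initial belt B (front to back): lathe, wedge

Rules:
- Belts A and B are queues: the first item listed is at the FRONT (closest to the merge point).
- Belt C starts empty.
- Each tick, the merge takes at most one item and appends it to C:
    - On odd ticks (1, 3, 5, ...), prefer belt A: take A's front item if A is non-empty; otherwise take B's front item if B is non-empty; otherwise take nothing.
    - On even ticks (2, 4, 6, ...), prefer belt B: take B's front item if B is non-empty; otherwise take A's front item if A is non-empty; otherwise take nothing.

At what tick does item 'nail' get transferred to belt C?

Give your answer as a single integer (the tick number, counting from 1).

Tick 1: prefer A, take apple from A; A=[flask,nail] B=[lathe,wedge] C=[apple]
Tick 2: prefer B, take lathe from B; A=[flask,nail] B=[wedge] C=[apple,lathe]
Tick 3: prefer A, take flask from A; A=[nail] B=[wedge] C=[apple,lathe,flask]
Tick 4: prefer B, take wedge from B; A=[nail] B=[-] C=[apple,lathe,flask,wedge]
Tick 5: prefer A, take nail from A; A=[-] B=[-] C=[apple,lathe,flask,wedge,nail]

Answer: 5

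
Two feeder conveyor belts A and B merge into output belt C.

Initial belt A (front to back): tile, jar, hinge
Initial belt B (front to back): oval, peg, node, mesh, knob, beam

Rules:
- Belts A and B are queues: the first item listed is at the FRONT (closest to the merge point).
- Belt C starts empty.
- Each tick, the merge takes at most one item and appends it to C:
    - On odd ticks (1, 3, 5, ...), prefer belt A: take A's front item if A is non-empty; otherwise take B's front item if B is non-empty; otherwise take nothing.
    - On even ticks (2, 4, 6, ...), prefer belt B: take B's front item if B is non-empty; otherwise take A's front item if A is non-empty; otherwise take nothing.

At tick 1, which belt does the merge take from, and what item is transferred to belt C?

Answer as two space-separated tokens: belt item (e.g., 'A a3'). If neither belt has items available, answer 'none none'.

Tick 1: prefer A, take tile from A; A=[jar,hinge] B=[oval,peg,node,mesh,knob,beam] C=[tile]

Answer: A tile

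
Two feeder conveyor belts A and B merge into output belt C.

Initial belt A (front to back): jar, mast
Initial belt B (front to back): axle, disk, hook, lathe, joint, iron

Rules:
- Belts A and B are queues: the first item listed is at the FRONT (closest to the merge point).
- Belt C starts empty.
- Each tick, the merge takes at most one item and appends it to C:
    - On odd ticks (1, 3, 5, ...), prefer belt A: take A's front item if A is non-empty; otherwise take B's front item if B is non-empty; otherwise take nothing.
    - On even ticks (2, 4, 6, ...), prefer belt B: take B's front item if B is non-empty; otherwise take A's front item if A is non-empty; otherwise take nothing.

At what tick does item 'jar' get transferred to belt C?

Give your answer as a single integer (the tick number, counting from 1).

Answer: 1

Derivation:
Tick 1: prefer A, take jar from A; A=[mast] B=[axle,disk,hook,lathe,joint,iron] C=[jar]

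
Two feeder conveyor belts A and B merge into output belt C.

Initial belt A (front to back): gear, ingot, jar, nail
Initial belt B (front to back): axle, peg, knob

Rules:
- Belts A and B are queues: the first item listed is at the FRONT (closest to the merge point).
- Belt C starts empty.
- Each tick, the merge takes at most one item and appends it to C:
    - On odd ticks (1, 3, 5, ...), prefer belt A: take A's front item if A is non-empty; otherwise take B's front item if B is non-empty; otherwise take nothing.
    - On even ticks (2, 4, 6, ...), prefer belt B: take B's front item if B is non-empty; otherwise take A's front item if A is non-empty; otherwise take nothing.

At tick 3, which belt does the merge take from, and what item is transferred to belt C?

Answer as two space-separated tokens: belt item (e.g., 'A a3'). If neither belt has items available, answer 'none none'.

Answer: A ingot

Derivation:
Tick 1: prefer A, take gear from A; A=[ingot,jar,nail] B=[axle,peg,knob] C=[gear]
Tick 2: prefer B, take axle from B; A=[ingot,jar,nail] B=[peg,knob] C=[gear,axle]
Tick 3: prefer A, take ingot from A; A=[jar,nail] B=[peg,knob] C=[gear,axle,ingot]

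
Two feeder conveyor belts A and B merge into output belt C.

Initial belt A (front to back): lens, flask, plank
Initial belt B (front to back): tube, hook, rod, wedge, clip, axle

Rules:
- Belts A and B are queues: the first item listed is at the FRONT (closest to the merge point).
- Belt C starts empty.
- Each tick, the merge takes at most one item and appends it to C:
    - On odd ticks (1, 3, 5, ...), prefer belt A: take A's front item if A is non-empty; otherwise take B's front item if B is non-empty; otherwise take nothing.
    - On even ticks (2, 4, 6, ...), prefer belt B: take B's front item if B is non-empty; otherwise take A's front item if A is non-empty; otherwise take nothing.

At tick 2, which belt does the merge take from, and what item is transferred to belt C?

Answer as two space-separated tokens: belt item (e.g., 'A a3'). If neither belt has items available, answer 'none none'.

Tick 1: prefer A, take lens from A; A=[flask,plank] B=[tube,hook,rod,wedge,clip,axle] C=[lens]
Tick 2: prefer B, take tube from B; A=[flask,plank] B=[hook,rod,wedge,clip,axle] C=[lens,tube]

Answer: B tube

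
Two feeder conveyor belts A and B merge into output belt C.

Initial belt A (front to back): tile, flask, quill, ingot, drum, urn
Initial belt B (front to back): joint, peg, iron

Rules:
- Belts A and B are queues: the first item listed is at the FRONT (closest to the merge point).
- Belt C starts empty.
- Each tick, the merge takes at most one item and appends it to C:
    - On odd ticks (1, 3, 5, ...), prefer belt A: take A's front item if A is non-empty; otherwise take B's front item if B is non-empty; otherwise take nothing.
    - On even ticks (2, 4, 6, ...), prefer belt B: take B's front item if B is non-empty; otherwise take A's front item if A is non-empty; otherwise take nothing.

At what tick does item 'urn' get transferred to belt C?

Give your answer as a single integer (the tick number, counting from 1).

Tick 1: prefer A, take tile from A; A=[flask,quill,ingot,drum,urn] B=[joint,peg,iron] C=[tile]
Tick 2: prefer B, take joint from B; A=[flask,quill,ingot,drum,urn] B=[peg,iron] C=[tile,joint]
Tick 3: prefer A, take flask from A; A=[quill,ingot,drum,urn] B=[peg,iron] C=[tile,joint,flask]
Tick 4: prefer B, take peg from B; A=[quill,ingot,drum,urn] B=[iron] C=[tile,joint,flask,peg]
Tick 5: prefer A, take quill from A; A=[ingot,drum,urn] B=[iron] C=[tile,joint,flask,peg,quill]
Tick 6: prefer B, take iron from B; A=[ingot,drum,urn] B=[-] C=[tile,joint,flask,peg,quill,iron]
Tick 7: prefer A, take ingot from A; A=[drum,urn] B=[-] C=[tile,joint,flask,peg,quill,iron,ingot]
Tick 8: prefer B, take drum from A; A=[urn] B=[-] C=[tile,joint,flask,peg,quill,iron,ingot,drum]
Tick 9: prefer A, take urn from A; A=[-] B=[-] C=[tile,joint,flask,peg,quill,iron,ingot,drum,urn]

Answer: 9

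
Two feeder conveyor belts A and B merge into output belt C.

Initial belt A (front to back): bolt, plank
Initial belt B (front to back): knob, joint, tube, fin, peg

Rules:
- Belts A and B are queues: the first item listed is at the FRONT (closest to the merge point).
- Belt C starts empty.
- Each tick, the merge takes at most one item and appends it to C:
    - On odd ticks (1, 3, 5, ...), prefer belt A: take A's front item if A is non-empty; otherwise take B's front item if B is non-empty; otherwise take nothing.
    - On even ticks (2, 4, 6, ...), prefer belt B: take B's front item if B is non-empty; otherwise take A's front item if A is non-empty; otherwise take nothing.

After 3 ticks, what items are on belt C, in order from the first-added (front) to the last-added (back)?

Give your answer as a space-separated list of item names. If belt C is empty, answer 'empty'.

Answer: bolt knob plank

Derivation:
Tick 1: prefer A, take bolt from A; A=[plank] B=[knob,joint,tube,fin,peg] C=[bolt]
Tick 2: prefer B, take knob from B; A=[plank] B=[joint,tube,fin,peg] C=[bolt,knob]
Tick 3: prefer A, take plank from A; A=[-] B=[joint,tube,fin,peg] C=[bolt,knob,plank]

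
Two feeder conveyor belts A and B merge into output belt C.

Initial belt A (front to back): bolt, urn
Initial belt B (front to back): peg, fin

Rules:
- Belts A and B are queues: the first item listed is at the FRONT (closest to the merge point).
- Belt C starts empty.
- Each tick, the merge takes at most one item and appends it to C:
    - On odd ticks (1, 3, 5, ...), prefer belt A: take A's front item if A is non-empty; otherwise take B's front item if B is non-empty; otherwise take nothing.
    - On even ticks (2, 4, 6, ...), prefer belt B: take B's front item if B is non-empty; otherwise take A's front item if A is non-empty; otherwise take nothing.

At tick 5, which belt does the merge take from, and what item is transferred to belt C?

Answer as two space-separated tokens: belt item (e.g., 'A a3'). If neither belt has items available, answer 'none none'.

Tick 1: prefer A, take bolt from A; A=[urn] B=[peg,fin] C=[bolt]
Tick 2: prefer B, take peg from B; A=[urn] B=[fin] C=[bolt,peg]
Tick 3: prefer A, take urn from A; A=[-] B=[fin] C=[bolt,peg,urn]
Tick 4: prefer B, take fin from B; A=[-] B=[-] C=[bolt,peg,urn,fin]
Tick 5: prefer A, both empty, nothing taken; A=[-] B=[-] C=[bolt,peg,urn,fin]

Answer: none none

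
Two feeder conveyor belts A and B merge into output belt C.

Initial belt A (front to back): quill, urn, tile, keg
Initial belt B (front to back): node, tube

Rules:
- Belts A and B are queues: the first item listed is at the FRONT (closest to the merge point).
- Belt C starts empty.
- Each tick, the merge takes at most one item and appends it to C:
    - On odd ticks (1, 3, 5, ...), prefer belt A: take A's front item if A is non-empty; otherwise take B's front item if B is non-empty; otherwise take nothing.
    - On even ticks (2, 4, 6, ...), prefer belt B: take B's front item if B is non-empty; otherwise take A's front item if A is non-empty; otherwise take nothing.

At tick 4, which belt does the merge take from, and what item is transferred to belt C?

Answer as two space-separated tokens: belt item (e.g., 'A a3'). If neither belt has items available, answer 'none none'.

Answer: B tube

Derivation:
Tick 1: prefer A, take quill from A; A=[urn,tile,keg] B=[node,tube] C=[quill]
Tick 2: prefer B, take node from B; A=[urn,tile,keg] B=[tube] C=[quill,node]
Tick 3: prefer A, take urn from A; A=[tile,keg] B=[tube] C=[quill,node,urn]
Tick 4: prefer B, take tube from B; A=[tile,keg] B=[-] C=[quill,node,urn,tube]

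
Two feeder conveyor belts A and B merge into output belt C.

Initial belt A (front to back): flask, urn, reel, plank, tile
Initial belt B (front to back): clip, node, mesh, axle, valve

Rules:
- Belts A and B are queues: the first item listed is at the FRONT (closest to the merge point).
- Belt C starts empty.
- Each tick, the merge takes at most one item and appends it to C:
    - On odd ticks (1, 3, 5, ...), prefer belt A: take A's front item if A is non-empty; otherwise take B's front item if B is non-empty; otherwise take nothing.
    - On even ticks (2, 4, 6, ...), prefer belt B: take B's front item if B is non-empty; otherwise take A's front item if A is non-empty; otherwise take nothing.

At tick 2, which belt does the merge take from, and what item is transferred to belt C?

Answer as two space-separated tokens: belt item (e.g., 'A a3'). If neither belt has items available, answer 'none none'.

Answer: B clip

Derivation:
Tick 1: prefer A, take flask from A; A=[urn,reel,plank,tile] B=[clip,node,mesh,axle,valve] C=[flask]
Tick 2: prefer B, take clip from B; A=[urn,reel,plank,tile] B=[node,mesh,axle,valve] C=[flask,clip]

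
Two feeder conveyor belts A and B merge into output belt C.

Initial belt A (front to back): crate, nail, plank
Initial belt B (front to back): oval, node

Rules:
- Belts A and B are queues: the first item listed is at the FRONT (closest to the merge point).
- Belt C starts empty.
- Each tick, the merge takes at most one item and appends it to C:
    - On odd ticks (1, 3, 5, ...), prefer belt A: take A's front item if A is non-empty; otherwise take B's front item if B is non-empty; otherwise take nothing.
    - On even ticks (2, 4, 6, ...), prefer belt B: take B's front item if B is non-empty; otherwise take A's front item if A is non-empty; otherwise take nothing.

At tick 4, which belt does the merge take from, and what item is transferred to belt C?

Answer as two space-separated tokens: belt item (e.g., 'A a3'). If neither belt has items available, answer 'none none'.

Tick 1: prefer A, take crate from A; A=[nail,plank] B=[oval,node] C=[crate]
Tick 2: prefer B, take oval from B; A=[nail,plank] B=[node] C=[crate,oval]
Tick 3: prefer A, take nail from A; A=[plank] B=[node] C=[crate,oval,nail]
Tick 4: prefer B, take node from B; A=[plank] B=[-] C=[crate,oval,nail,node]

Answer: B node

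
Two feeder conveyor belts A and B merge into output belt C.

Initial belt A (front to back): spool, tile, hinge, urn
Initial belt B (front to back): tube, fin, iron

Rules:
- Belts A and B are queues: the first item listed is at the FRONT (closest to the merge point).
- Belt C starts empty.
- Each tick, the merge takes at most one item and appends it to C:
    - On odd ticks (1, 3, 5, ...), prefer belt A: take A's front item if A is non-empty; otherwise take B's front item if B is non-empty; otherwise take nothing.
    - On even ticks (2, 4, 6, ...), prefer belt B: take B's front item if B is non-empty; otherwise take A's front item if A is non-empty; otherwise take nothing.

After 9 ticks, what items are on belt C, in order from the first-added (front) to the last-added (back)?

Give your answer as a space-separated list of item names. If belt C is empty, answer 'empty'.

Answer: spool tube tile fin hinge iron urn

Derivation:
Tick 1: prefer A, take spool from A; A=[tile,hinge,urn] B=[tube,fin,iron] C=[spool]
Tick 2: prefer B, take tube from B; A=[tile,hinge,urn] B=[fin,iron] C=[spool,tube]
Tick 3: prefer A, take tile from A; A=[hinge,urn] B=[fin,iron] C=[spool,tube,tile]
Tick 4: prefer B, take fin from B; A=[hinge,urn] B=[iron] C=[spool,tube,tile,fin]
Tick 5: prefer A, take hinge from A; A=[urn] B=[iron] C=[spool,tube,tile,fin,hinge]
Tick 6: prefer B, take iron from B; A=[urn] B=[-] C=[spool,tube,tile,fin,hinge,iron]
Tick 7: prefer A, take urn from A; A=[-] B=[-] C=[spool,tube,tile,fin,hinge,iron,urn]
Tick 8: prefer B, both empty, nothing taken; A=[-] B=[-] C=[spool,tube,tile,fin,hinge,iron,urn]
Tick 9: prefer A, both empty, nothing taken; A=[-] B=[-] C=[spool,tube,tile,fin,hinge,iron,urn]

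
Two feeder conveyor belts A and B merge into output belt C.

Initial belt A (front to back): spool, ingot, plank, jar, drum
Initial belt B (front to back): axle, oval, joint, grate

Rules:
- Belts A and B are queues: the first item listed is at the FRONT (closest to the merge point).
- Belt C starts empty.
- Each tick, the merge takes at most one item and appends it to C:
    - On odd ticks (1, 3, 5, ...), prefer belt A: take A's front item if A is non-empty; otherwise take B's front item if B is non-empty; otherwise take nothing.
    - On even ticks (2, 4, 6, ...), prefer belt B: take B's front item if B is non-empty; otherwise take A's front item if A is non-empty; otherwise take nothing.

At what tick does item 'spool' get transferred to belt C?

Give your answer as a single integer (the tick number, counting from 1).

Tick 1: prefer A, take spool from A; A=[ingot,plank,jar,drum] B=[axle,oval,joint,grate] C=[spool]

Answer: 1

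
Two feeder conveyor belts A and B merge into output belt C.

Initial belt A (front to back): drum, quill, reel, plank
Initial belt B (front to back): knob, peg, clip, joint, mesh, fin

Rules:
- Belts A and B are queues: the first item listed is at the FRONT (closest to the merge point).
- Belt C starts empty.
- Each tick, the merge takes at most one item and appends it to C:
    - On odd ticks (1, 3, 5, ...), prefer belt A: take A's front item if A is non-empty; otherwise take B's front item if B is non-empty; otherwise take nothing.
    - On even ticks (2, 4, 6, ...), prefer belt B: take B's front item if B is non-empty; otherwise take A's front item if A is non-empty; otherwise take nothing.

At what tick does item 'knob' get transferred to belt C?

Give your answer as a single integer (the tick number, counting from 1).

Tick 1: prefer A, take drum from A; A=[quill,reel,plank] B=[knob,peg,clip,joint,mesh,fin] C=[drum]
Tick 2: prefer B, take knob from B; A=[quill,reel,plank] B=[peg,clip,joint,mesh,fin] C=[drum,knob]

Answer: 2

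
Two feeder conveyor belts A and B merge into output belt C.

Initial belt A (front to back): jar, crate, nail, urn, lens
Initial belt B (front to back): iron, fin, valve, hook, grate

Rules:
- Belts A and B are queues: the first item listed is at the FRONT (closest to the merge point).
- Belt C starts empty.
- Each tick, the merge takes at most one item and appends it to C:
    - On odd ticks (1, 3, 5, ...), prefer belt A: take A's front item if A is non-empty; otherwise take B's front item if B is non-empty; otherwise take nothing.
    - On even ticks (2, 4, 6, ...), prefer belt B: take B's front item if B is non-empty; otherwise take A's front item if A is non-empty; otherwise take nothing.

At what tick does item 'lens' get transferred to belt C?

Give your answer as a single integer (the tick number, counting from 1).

Answer: 9

Derivation:
Tick 1: prefer A, take jar from A; A=[crate,nail,urn,lens] B=[iron,fin,valve,hook,grate] C=[jar]
Tick 2: prefer B, take iron from B; A=[crate,nail,urn,lens] B=[fin,valve,hook,grate] C=[jar,iron]
Tick 3: prefer A, take crate from A; A=[nail,urn,lens] B=[fin,valve,hook,grate] C=[jar,iron,crate]
Tick 4: prefer B, take fin from B; A=[nail,urn,lens] B=[valve,hook,grate] C=[jar,iron,crate,fin]
Tick 5: prefer A, take nail from A; A=[urn,lens] B=[valve,hook,grate] C=[jar,iron,crate,fin,nail]
Tick 6: prefer B, take valve from B; A=[urn,lens] B=[hook,grate] C=[jar,iron,crate,fin,nail,valve]
Tick 7: prefer A, take urn from A; A=[lens] B=[hook,grate] C=[jar,iron,crate,fin,nail,valve,urn]
Tick 8: prefer B, take hook from B; A=[lens] B=[grate] C=[jar,iron,crate,fin,nail,valve,urn,hook]
Tick 9: prefer A, take lens from A; A=[-] B=[grate] C=[jar,iron,crate,fin,nail,valve,urn,hook,lens]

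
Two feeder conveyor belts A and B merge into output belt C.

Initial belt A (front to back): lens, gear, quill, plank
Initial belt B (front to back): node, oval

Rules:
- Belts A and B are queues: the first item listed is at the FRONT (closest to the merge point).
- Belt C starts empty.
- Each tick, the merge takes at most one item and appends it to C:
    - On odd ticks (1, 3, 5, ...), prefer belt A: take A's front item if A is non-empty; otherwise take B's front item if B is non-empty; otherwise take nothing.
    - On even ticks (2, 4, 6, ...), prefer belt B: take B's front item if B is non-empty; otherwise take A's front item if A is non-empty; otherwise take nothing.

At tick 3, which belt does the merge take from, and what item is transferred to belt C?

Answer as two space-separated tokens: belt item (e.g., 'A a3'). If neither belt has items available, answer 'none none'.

Tick 1: prefer A, take lens from A; A=[gear,quill,plank] B=[node,oval] C=[lens]
Tick 2: prefer B, take node from B; A=[gear,quill,plank] B=[oval] C=[lens,node]
Tick 3: prefer A, take gear from A; A=[quill,plank] B=[oval] C=[lens,node,gear]

Answer: A gear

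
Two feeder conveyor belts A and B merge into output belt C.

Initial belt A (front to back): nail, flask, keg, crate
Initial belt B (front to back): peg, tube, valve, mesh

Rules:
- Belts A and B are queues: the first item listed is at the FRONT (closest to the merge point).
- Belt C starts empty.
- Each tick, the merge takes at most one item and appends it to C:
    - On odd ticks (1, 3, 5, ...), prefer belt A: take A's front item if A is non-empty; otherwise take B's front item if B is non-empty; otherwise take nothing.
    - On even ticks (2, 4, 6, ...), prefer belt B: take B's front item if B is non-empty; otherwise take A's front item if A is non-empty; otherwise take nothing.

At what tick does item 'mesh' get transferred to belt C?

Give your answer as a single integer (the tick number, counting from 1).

Answer: 8

Derivation:
Tick 1: prefer A, take nail from A; A=[flask,keg,crate] B=[peg,tube,valve,mesh] C=[nail]
Tick 2: prefer B, take peg from B; A=[flask,keg,crate] B=[tube,valve,mesh] C=[nail,peg]
Tick 3: prefer A, take flask from A; A=[keg,crate] B=[tube,valve,mesh] C=[nail,peg,flask]
Tick 4: prefer B, take tube from B; A=[keg,crate] B=[valve,mesh] C=[nail,peg,flask,tube]
Tick 5: prefer A, take keg from A; A=[crate] B=[valve,mesh] C=[nail,peg,flask,tube,keg]
Tick 6: prefer B, take valve from B; A=[crate] B=[mesh] C=[nail,peg,flask,tube,keg,valve]
Tick 7: prefer A, take crate from A; A=[-] B=[mesh] C=[nail,peg,flask,tube,keg,valve,crate]
Tick 8: prefer B, take mesh from B; A=[-] B=[-] C=[nail,peg,flask,tube,keg,valve,crate,mesh]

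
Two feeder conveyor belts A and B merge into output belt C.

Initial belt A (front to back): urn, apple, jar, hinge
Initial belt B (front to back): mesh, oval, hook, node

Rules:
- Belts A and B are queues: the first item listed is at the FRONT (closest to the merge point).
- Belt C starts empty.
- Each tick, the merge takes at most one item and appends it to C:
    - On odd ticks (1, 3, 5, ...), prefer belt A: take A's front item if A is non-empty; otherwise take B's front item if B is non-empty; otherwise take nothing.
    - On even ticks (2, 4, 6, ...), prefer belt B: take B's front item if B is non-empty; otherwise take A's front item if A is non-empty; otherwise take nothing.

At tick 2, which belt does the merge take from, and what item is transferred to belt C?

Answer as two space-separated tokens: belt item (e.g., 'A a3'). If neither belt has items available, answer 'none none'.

Tick 1: prefer A, take urn from A; A=[apple,jar,hinge] B=[mesh,oval,hook,node] C=[urn]
Tick 2: prefer B, take mesh from B; A=[apple,jar,hinge] B=[oval,hook,node] C=[urn,mesh]

Answer: B mesh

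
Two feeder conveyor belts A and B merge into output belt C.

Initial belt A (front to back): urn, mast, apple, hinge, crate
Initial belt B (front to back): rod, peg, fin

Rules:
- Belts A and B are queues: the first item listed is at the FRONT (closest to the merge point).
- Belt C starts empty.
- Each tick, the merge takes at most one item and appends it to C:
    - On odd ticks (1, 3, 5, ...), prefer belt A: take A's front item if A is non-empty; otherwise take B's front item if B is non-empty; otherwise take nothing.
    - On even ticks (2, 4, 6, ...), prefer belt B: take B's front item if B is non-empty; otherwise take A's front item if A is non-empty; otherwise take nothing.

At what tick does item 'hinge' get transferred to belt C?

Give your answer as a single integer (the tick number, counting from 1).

Answer: 7

Derivation:
Tick 1: prefer A, take urn from A; A=[mast,apple,hinge,crate] B=[rod,peg,fin] C=[urn]
Tick 2: prefer B, take rod from B; A=[mast,apple,hinge,crate] B=[peg,fin] C=[urn,rod]
Tick 3: prefer A, take mast from A; A=[apple,hinge,crate] B=[peg,fin] C=[urn,rod,mast]
Tick 4: prefer B, take peg from B; A=[apple,hinge,crate] B=[fin] C=[urn,rod,mast,peg]
Tick 5: prefer A, take apple from A; A=[hinge,crate] B=[fin] C=[urn,rod,mast,peg,apple]
Tick 6: prefer B, take fin from B; A=[hinge,crate] B=[-] C=[urn,rod,mast,peg,apple,fin]
Tick 7: prefer A, take hinge from A; A=[crate] B=[-] C=[urn,rod,mast,peg,apple,fin,hinge]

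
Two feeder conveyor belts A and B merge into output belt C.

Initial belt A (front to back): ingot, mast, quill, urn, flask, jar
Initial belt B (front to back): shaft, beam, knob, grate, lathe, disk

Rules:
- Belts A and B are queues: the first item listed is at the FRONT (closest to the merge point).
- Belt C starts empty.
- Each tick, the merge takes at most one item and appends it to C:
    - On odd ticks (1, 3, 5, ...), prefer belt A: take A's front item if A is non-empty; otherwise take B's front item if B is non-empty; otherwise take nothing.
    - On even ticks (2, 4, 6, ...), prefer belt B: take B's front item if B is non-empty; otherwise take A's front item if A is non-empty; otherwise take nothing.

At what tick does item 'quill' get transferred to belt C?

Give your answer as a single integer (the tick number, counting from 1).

Answer: 5

Derivation:
Tick 1: prefer A, take ingot from A; A=[mast,quill,urn,flask,jar] B=[shaft,beam,knob,grate,lathe,disk] C=[ingot]
Tick 2: prefer B, take shaft from B; A=[mast,quill,urn,flask,jar] B=[beam,knob,grate,lathe,disk] C=[ingot,shaft]
Tick 3: prefer A, take mast from A; A=[quill,urn,flask,jar] B=[beam,knob,grate,lathe,disk] C=[ingot,shaft,mast]
Tick 4: prefer B, take beam from B; A=[quill,urn,flask,jar] B=[knob,grate,lathe,disk] C=[ingot,shaft,mast,beam]
Tick 5: prefer A, take quill from A; A=[urn,flask,jar] B=[knob,grate,lathe,disk] C=[ingot,shaft,mast,beam,quill]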